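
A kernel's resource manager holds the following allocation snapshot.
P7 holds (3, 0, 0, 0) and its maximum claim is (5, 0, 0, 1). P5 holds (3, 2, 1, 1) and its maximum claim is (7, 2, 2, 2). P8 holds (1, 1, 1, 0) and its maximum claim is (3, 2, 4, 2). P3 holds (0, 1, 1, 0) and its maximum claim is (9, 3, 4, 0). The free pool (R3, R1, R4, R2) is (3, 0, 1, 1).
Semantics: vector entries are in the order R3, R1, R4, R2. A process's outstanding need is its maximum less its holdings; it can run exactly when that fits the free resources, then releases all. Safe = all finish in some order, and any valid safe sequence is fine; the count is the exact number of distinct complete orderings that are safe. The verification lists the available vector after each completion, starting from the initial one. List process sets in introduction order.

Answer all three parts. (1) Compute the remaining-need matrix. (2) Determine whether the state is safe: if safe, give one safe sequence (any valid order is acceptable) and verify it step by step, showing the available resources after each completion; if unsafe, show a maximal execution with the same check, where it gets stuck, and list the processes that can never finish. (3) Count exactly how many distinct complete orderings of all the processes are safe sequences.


(1) Need matrix, components ordered R3, R1, R4, R2:
  P7: (2, 0, 0, 1)
  P5: (4, 0, 1, 1)
  P8: (2, 1, 3, 2)
  P3: (9, 2, 3, 0)
(2) The state is UNSAFE.
Key observation: after P7, P5 complete, (9, 2, 2, 2) is the best the pool ever gets, yet each leftover process wants more R4.
Going as far as possible: P7, P5; after that, nothing fits. Verifying each step:
  pool = (3, 0, 1, 1)
  run P7 (needs (2, 0, 0, 1), free (3, 0, 1, 1)); after release of (3, 0, 0, 0) the pool is (6, 0, 1, 1)
  run P5 (needs (4, 0, 1, 1), free (6, 0, 1, 1)); after release of (3, 2, 1, 1) the pool is (9, 2, 2, 2)
  P8 cannot run: need (2, 1, 3, 2) vs free (9, 2, 2, 2) (insufficient R4)
  P3 cannot run: need (9, 2, 3, 0) vs free (9, 2, 2, 2) (insufficient R4)
Never able to finish: P8 and P3.
(3) Exactly 0 of the possible complete orderings are safe sequences.


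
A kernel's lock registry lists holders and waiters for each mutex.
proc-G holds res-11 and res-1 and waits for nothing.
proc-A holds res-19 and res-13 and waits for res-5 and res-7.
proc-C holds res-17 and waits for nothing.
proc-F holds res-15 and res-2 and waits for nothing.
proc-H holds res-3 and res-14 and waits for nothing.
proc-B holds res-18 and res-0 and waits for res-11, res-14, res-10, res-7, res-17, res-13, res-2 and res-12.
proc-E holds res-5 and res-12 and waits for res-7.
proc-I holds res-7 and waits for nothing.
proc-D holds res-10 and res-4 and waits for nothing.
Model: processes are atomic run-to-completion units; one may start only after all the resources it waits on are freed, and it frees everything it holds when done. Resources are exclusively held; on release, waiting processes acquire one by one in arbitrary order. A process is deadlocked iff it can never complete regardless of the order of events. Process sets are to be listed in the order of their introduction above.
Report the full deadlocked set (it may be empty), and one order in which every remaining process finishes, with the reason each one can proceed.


The deadlocked set is empty.
Key observation: the wait graph is acyclic; completion cascades from the unblocked processes through everyone else.
One completion order for the rest: proc-I, proc-C, proc-H, proc-E, proc-G, proc-A, proc-F, proc-D, proc-B.
Walking it through:
  run proc-I (it waits on nothing); releases res-7
  run proc-C (it waits on nothing); releases res-17
  run proc-H (it waits on nothing); releases res-3 and res-14
  run proc-E (all its waits — res-7 — are resolved); releases res-5 and res-12
  run proc-G (it waits on nothing); releases res-11 and res-1
  run proc-A (all its waits — res-5 and res-7 — are resolved); releases res-19 and res-13
  run proc-F (it waits on nothing); releases res-15 and res-2
  run proc-D (it waits on nothing); releases res-10 and res-4
  run proc-B (all its waits — res-11, res-14, res-10, res-7, res-17, res-13, res-2 and res-12 — are resolved); releases res-18 and res-0


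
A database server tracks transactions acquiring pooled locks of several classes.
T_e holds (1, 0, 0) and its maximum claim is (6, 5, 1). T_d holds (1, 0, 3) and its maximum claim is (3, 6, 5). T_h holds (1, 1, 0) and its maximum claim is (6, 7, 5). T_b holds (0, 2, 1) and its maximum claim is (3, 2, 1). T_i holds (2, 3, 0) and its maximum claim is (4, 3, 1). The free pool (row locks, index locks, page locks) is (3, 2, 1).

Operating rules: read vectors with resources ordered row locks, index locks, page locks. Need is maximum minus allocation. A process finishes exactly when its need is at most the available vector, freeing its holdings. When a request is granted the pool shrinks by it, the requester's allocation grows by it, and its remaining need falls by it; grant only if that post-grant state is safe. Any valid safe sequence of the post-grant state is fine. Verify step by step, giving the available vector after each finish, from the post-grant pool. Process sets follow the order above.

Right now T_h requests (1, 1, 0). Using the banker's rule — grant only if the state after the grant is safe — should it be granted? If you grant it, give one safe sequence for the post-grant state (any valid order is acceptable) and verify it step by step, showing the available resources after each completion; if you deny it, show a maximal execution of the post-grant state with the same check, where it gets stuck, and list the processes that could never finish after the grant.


GRANT. The post-grant state is safe; one safe sequence: T_i, T_b, T_d, T_e, T_h.
Key observation: after the grant the pool drops to (2, 1, 1), which still lets T_i finish first and unwind the rest.
Check on the post-grant state, step by step:
  pool = (2, 1, 1)
  run T_i (needs (2, 0, 1), free (2, 1, 1)); after release of (2, 3, 0) the pool is (4, 4, 1)
  run T_b (needs (3, 0, 0), free (4, 4, 1)); after release of (0, 2, 1) the pool is (4, 6, 2)
  run T_d (needs (2, 6, 2), free (4, 6, 2)); after release of (1, 0, 3) the pool is (5, 6, 5)
  run T_e (needs (5, 5, 1), free (5, 6, 5)); after release of (1, 0, 0) the pool is (6, 6, 5)
  run T_h (needs (4, 5, 5), free (6, 6, 5)); after release of (2, 2, 0) the pool is (8, 8, 5)


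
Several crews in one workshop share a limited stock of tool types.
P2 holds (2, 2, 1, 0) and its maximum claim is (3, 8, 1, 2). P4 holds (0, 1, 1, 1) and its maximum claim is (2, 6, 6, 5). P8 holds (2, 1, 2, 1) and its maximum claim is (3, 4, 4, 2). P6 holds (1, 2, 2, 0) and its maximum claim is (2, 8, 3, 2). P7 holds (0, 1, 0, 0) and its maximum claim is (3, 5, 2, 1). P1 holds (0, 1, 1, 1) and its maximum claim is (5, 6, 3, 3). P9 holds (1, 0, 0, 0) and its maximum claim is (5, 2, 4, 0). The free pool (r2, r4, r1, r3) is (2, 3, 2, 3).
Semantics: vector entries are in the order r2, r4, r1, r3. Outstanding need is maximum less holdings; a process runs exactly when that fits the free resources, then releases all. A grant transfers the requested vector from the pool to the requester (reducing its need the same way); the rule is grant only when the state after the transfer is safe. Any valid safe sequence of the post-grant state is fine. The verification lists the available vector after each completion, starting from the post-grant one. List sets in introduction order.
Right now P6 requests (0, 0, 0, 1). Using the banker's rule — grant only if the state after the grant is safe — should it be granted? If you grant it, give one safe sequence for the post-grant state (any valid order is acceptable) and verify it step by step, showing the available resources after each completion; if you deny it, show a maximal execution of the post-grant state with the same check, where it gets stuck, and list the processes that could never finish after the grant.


GRANT: granting preserves safety; a valid post-grant sequence is P8, P9, P7, P1, P2, P6, P4.
Key observation: (2, 3, 2, 2) free after granting still covers P8 first, and each release covers the next.
Verifying the post-grant state step by step:
  pool = (2, 3, 2, 2)
  P8 needs (1, 3, 2, 1) <= (2, 3, 2, 2) -> finishes; pool += (2, 1, 2, 1) = (4, 4, 4, 3)
  P9 needs (4, 2, 4, 0) <= (4, 4, 4, 3) -> finishes; pool += (1, 0, 0, 0) = (5, 4, 4, 3)
  P7 needs (3, 4, 2, 1) <= (5, 4, 4, 3) -> finishes; pool += (0, 1, 0, 0) = (5, 5, 4, 3)
  P1 needs (5, 5, 2, 2) <= (5, 5, 4, 3) -> finishes; pool += (0, 1, 1, 1) = (5, 6, 5, 4)
  P2 needs (1, 6, 0, 2) <= (5, 6, 5, 4) -> finishes; pool += (2, 2, 1, 0) = (7, 8, 6, 4)
  P6 needs (1, 6, 1, 1) <= (7, 8, 6, 4) -> finishes; pool += (1, 2, 2, 1) = (8, 10, 8, 5)
  P4 needs (2, 5, 5, 4) <= (8, 10, 8, 5) -> finishes; pool += (0, 1, 1, 1) = (8, 11, 9, 6)


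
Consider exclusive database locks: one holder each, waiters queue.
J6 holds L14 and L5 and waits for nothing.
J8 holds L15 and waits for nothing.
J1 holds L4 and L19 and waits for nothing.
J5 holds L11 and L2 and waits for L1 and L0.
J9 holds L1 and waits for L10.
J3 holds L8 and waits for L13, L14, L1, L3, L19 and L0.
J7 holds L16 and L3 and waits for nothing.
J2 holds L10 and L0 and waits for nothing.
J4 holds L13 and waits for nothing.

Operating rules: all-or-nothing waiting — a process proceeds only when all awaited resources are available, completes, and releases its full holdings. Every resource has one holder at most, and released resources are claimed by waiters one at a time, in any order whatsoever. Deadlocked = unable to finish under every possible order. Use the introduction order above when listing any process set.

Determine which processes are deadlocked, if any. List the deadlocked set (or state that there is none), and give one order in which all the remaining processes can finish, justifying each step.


No process is deadlocked.
Key observation: the waits form no ring: some process can always run, and its releases unblock the others one by one.
A valid finishing order for the others: J4, J2, J1, J8, J6, J7, J9, J5, J3.
Check, step by step:
  J4: no waits; runs immediately, freeing L13
  J2: no waits; runs immediately, freeing L10 and L0
  J1: no waits; runs immediately, freeing L4 and L19
  J8: no waits; runs immediately, freeing L15
  J6: no waits; runs immediately, freeing L14 and L5
  J7: no waits; runs immediately, freeing L16 and L3
  J9: everything it awaited (L10) is free; runs, freeing L1
  J5: everything it awaited (L1 and L0) is free; runs, freeing L11 and L2
  J3: everything it awaited (L13, L14, L1, L3, L19 and L0) is free; runs, freeing L8


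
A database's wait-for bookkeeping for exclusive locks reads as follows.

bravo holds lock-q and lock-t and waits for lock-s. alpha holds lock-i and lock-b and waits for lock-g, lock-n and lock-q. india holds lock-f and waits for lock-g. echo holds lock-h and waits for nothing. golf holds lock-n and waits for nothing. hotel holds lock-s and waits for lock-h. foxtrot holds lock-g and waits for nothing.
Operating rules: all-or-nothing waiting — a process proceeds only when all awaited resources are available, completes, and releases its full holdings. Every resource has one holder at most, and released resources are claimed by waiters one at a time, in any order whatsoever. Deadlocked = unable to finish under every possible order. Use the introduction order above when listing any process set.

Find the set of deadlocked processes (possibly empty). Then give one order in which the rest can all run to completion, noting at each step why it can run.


The deadlocked set is empty.
Key observation: although several processes wait, no cycle exists — each chain bottoms out at a free runner.
One completion order for the rest: echo, hotel, foxtrot, bravo, india, golf, alpha.
Step-by-step check:
  echo: no waits; runs immediately, freeing lock-h
  hotel waits on lock-h — all released -> runs and releases lock-s
  foxtrot: no waits; runs immediately, freeing lock-g
  bravo waits on lock-s — all released -> runs and releases lock-q and lock-t
  india waits on lock-g — all released -> runs and releases lock-f
  golf: no waits; runs immediately, freeing lock-n
  alpha waits on lock-g, lock-n and lock-q — all released -> runs and releases lock-i and lock-b


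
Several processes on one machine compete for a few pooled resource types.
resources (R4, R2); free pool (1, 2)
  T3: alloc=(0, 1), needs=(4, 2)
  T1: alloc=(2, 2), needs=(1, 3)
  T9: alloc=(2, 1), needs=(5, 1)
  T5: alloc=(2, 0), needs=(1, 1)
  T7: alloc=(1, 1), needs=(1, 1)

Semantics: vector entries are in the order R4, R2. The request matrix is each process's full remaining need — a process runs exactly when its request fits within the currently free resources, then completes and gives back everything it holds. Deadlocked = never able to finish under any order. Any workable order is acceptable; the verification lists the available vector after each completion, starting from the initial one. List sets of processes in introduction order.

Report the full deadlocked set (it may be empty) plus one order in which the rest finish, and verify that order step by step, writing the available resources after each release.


No process is deadlocked.
Key observation: there is always a runnable process — T5 first — so the state unwinds completely.
The rest can finish in the order T5, T7, T1, T9, T3. Check, step by step:
  pool = (1, 2)
  run T5 (needs (1, 1), free (1, 2)); after release of (2, 0) the pool is (3, 2)
  run T7 (needs (1, 1), free (3, 2)); after release of (1, 1) the pool is (4, 3)
  run T1 (needs (1, 3), free (4, 3)); after release of (2, 2) the pool is (6, 5)
  run T9 (needs (5, 1), free (6, 5)); after release of (2, 1) the pool is (8, 6)
  run T3 (needs (4, 2), free (8, 6)); after release of (0, 1) the pool is (8, 7)


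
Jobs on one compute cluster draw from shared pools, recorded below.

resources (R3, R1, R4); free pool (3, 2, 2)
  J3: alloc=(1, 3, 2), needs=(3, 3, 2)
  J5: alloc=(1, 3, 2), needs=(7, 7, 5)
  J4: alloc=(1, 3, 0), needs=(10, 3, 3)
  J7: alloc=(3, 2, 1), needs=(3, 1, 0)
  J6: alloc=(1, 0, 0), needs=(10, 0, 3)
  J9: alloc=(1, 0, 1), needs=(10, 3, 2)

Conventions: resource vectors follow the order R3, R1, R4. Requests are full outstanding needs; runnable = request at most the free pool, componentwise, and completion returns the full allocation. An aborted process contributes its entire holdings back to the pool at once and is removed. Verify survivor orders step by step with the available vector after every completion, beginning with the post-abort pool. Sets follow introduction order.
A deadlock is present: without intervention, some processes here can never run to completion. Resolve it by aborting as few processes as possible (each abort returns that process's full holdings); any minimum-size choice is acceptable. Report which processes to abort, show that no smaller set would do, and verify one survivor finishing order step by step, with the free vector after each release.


Minimum abort set: J4 and J6.
Key observation: no ordering could ever have run J9 before the abort of J4 and J6; with (2, 3, 0) back in the pool it fits at step 4.
No one abort is enough; case by case: J3 alone leaves J4 blocked (short on R3); J5 alone leaves J4 blocked (short on R3); J4 alone leaves J6 blocked (short on R3); J7 alone leaves J4 blocked (short on R3); J6 alone leaves J4 blocked (short on R3); J9 alone leaves J4 blocked (short on R3).
One survivor order: J7, J3, J5, J9. Check, step by step (post-abort pool first):
  pool = (5, 5, 2)
  J7 needs (3, 1, 0) <= (5, 5, 2) -> finishes; pool += (3, 2, 1) = (8, 7, 3)
  J3 needs (3, 3, 2) <= (8, 7, 3) -> finishes; pool += (1, 3, 2) = (9, 10, 5)
  J5 needs (7, 7, 5) <= (9, 10, 5) -> finishes; pool += (1, 3, 2) = (10, 13, 7)
  J9 needs (10, 3, 2) <= (10, 13, 7) -> finishes; pool += (1, 0, 1) = (11, 13, 8)


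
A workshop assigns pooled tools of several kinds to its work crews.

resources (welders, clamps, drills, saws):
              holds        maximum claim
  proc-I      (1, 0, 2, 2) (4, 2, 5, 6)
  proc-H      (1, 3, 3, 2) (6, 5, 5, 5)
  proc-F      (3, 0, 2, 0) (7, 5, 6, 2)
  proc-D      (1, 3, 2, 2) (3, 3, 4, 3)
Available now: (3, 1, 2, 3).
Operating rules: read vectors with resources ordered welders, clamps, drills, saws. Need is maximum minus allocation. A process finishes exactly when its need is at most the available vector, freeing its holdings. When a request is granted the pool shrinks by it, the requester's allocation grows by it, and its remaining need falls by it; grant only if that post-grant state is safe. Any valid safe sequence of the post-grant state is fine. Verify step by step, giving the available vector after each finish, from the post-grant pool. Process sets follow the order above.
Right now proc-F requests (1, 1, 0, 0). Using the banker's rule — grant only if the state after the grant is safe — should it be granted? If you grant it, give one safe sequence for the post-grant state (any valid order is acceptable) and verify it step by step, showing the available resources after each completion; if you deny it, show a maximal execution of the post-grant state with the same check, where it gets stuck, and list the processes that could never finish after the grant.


DENY. Granting would leave the state unsafe.
Key observation: after proc-D, proc-I the pool peaks at (4, 3, 6, 7), and each blocked process is short somewhere: proc-H on welders; proc-F on clamps.
On the post-grant state, proc-D, proc-I is a maximal run — nothing extends it. Step-by-step check:
  pool = (2, 0, 2, 3)
  proc-D needs (2, 0, 2, 1) <= (2, 0, 2, 3) -> finishes; pool += (1, 3, 2, 2) = (3, 3, 4, 5)
  proc-I needs (3, 2, 3, 4) <= (3, 3, 4, 5) -> finishes; pool += (1, 0, 2, 2) = (4, 3, 6, 7)
  proc-H cannot run: need (5, 2, 2, 3) vs free (4, 3, 6, 7) (insufficient welders)
  proc-F cannot run: need (3, 4, 4, 2) vs free (4, 3, 6, 7) (insufficient clamps)
Had the request been granted, proc-H and proc-F could never finish.


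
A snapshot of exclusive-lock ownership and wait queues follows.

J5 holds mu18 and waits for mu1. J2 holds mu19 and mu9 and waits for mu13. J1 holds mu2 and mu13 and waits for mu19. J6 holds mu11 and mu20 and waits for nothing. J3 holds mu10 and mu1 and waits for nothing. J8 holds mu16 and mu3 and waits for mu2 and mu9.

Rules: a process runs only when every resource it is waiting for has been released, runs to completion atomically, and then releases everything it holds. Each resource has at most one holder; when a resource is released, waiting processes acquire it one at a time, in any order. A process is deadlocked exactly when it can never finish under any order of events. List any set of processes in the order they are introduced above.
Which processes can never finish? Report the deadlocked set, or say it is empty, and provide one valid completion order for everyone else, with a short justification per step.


The deadlocked set is J2, J1 and J8.
Key observation: the knot is the closed ring of waits J2 -> J1 -> J2; J8 waits into the deadlock from upstream.
One completion order for the rest: J3, J5, J6.
Verifying each step:
  run J3 (it waits on nothing); releases mu10 and mu1
  J5: everything it awaited (mu1) is free; runs, freeing mu18
  run J6 (it waits on nothing); releases mu11 and mu20


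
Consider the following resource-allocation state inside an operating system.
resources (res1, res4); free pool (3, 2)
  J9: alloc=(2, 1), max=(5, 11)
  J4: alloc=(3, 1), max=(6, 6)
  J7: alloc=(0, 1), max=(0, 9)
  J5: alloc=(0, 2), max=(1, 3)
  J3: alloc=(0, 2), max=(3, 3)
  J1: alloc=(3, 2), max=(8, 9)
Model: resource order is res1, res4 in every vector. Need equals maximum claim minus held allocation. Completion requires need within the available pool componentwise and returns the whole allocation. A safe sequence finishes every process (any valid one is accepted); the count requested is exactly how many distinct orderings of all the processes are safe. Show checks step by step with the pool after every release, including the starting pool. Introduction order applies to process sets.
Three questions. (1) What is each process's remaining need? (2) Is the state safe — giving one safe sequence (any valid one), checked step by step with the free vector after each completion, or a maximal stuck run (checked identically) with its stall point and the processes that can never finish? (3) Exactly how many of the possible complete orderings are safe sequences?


(1) Remaining need (order res1, res4):
  J9: (3, 10)
  J4: (3, 5)
  J7: (0, 8)
  J5: (1, 1)
  J3: (3, 1)
  J1: (5, 7)
(2) SAFE — a valid safe sequence is J5, J3, J4, J1, J7, J9.
Key observation: the first exact fit in this order is J3 — it needs (3, 1) with (3, 4) free, meeting a requested resource to the last unit.
Step-by-step check:
  pool = (3, 2)
  run J5 (needs (1, 1), free (3, 2)); after release of (0, 2) the pool is (3, 4)
  run J3 (needs (3, 1), free (3, 4)); after release of (0, 2) the pool is (3, 6)
  run J4 (needs (3, 5), free (3, 6)); after release of (3, 1) the pool is (6, 7)
  run J1 (needs (5, 7), free (6, 7)); after release of (3, 2) the pool is (9, 9)
  run J7 (needs (0, 8), free (9, 9)); after release of (0, 1) the pool is (9, 10)
  run J9 (needs (3, 10), free (9, 10)); after release of (2, 1) the pool is (11, 11)
(3) Exactly 2 of the possible complete orderings are safe sequences.


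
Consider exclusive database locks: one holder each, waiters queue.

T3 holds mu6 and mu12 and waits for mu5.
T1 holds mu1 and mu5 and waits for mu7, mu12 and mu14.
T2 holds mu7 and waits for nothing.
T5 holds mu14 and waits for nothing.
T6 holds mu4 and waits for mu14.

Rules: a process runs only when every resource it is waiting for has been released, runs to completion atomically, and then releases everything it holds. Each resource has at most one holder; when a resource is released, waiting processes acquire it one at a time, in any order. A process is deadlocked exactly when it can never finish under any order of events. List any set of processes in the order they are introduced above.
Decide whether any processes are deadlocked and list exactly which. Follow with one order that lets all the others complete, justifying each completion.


Deadlocked set: T3 and T1.
Key observation: the loop T3 -> T1 -> T3 blocks itself forever; no other process is dragged down with it.
A valid finishing order for the others: T5, T6, T2.
Check, step by step:
  T5 waits on nothing -> runs at once and releases mu14
  run T6 (all its waits — mu14 — are resolved); releases mu4
  T2 waits on nothing -> runs at once and releases mu7


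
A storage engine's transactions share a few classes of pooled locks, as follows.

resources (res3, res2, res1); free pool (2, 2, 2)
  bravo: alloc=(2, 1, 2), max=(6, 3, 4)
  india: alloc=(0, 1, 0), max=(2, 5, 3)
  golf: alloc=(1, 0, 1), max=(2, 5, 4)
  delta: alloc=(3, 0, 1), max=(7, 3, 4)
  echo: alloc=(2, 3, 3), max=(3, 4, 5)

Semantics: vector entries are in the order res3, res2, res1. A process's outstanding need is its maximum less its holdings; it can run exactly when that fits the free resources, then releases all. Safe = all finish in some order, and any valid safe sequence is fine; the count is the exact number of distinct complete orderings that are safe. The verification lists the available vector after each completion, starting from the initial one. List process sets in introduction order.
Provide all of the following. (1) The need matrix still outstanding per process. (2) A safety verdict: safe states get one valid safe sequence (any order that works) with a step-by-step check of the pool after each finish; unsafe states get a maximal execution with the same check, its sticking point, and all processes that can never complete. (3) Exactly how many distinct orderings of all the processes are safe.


(1) Outstanding need per process (order res3, res2, res1):
  bravo: (4, 2, 2)
  india: (2, 4, 3)
  golf: (1, 5, 3)
  delta: (4, 3, 3)
  echo: (1, 1, 2)
(2) SAFE. One safe sequence: echo, india, golf, bravo, delta.
Key observation: the order's first zero-slack moment is echo ((1, 1, 2) needed, (2, 2, 2) free — a requested resource with nothing to spare).
Step-by-step check:
  pool = (2, 2, 2)
  run echo (needs (1, 1, 2), free (2, 2, 2)); after release of (2, 3, 3) the pool is (4, 5, 5)
  run india (needs (2, 4, 3), free (4, 5, 5)); after release of (0, 1, 0) the pool is (4, 6, 5)
  run golf (needs (1, 5, 3), free (4, 6, 5)); after release of (1, 0, 1) the pool is (5, 6, 6)
  run bravo (needs (4, 2, 2), free (5, 6, 6)); after release of (2, 1, 2) the pool is (7, 7, 8)
  run delta (needs (4, 3, 3), free (7, 7, 8)); after release of (3, 0, 1) the pool is (10, 7, 9)
(3) The exact count: 24 of the possible complete orderings are safe sequences.


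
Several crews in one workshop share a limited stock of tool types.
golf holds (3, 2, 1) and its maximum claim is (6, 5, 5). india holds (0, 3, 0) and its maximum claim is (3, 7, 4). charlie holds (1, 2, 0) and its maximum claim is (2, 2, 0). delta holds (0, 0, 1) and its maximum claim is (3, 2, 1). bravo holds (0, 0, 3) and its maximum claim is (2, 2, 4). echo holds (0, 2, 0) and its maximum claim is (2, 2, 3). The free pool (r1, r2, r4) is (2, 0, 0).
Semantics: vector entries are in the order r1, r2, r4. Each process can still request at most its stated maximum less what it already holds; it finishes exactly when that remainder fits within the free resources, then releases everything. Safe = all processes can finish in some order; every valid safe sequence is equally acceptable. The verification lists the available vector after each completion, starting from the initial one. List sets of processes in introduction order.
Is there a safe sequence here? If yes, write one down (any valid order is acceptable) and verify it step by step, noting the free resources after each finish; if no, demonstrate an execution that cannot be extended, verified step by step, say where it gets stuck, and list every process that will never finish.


SAFE — a valid safe sequence is charlie, delta, bravo, echo, india, golf.
Key observation: delta marks the first exact bind of the order: its need (3, 2, 0) fits the free (3, 2, 0) with zero slack on a requested resource.
Check, step by step:
  pool = (2, 0, 0)
  charlie: need (1, 0, 0) fits (2, 0, 0); releases (1, 2, 0), pool now (3, 2, 0)
  delta: need (3, 2, 0) fits (3, 2, 0); releases (0, 0, 1), pool now (3, 2, 1)
  bravo: need (2, 2, 1) fits (3, 2, 1); releases (0, 0, 3), pool now (3, 2, 4)
  echo: need (2, 0, 3) fits (3, 2, 4); releases (0, 2, 0), pool now (3, 4, 4)
  india: need (3, 4, 4) fits (3, 4, 4); releases (0, 3, 0), pool now (3, 7, 4)
  golf: need (3, 3, 4) fits (3, 7, 4); releases (3, 2, 1), pool now (6, 9, 5)


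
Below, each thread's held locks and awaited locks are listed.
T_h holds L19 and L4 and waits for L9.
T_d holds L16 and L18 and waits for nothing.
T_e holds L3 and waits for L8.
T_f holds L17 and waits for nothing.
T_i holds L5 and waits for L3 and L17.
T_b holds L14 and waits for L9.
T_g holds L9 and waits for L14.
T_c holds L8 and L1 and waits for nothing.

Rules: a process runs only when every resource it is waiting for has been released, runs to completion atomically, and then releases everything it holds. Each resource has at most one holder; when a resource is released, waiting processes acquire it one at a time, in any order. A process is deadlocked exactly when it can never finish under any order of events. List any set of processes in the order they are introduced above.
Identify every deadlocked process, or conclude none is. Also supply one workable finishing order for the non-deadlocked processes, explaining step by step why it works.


Deadlocked: T_h, T_b and T_g.
Key observation: the loop T_g -> T_b -> T_g blocks itself forever; T_h waits into the deadlock from upstream.
A valid finishing order for the others: T_f, T_c, T_d, T_e, T_i.
Verifying each step:
  run T_f (it waits on nothing); releases L17
  run T_c (it waits on nothing); releases L8 and L1
  run T_d (it waits on nothing); releases L16 and L18
  run T_e (all its waits — L8 — are resolved); releases L3
  run T_i (all its waits — L3 and L17 — are resolved); releases L5


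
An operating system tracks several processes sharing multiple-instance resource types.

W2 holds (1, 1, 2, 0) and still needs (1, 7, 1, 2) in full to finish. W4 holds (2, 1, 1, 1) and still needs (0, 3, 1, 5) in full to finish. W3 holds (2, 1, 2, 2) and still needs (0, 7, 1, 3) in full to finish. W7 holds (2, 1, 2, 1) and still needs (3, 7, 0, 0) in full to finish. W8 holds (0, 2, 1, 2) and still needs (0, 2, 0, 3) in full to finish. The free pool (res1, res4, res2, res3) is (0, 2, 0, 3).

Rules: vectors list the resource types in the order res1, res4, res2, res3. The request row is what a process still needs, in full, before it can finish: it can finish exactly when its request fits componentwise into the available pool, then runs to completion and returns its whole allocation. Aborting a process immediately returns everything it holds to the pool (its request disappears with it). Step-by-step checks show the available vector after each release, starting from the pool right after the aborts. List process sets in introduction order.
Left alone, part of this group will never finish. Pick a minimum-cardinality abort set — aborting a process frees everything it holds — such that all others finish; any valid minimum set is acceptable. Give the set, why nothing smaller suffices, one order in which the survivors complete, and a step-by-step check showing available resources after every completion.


Abort W3 and W7.
Key observation: W2 had no path to completion before; after the abort of W3 and W7 ((4, 2, 4, 3) returned), step 3 is where it fits.
Why nothing smaller works — every single abort fails: W2 alone leaves W3 blocked (short on res4); W4 alone leaves W2 blocked (short on res4); W3 alone leaves W2 blocked (short on res4); W7 alone leaves W2 blocked (short on res4); W8 alone leaves W2 blocked (short on res4).
One survivor order: W8, W4, W2. Walking it through (post-abort pool first):
  pool = (4, 4, 4, 6)
  run W8 (needs (0, 2, 0, 3), free (4, 4, 4, 6)); after release of (0, 2, 1, 2) the pool is (4, 6, 5, 8)
  run W4 (needs (0, 3, 1, 5), free (4, 6, 5, 8)); after release of (2, 1, 1, 1) the pool is (6, 7, 6, 9)
  run W2 (needs (1, 7, 1, 2), free (6, 7, 6, 9)); after release of (1, 1, 2, 0) the pool is (7, 8, 8, 9)


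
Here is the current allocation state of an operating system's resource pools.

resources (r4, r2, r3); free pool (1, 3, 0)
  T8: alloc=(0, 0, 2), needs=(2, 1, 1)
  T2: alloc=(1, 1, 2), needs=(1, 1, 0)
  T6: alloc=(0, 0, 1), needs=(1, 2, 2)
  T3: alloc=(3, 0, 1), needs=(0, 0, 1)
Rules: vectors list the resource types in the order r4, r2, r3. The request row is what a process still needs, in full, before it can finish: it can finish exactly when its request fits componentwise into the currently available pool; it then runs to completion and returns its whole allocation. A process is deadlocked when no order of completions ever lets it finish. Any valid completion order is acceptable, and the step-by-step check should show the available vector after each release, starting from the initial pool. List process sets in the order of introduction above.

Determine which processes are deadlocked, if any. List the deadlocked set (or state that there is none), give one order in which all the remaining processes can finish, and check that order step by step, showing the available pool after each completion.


No process is deadlocked.
Key observation: no deadlock: T2 fits now, and the freed resources carry the rest through.
A valid finishing order for the others: T2, T8, T6, T3. Step-by-step check:
  pool = (1, 3, 0)
  T2 needs (1, 1, 0) <= (1, 3, 0) -> finishes; pool += (1, 1, 2) = (2, 4, 2)
  T8 needs (2, 1, 1) <= (2, 4, 2) -> finishes; pool += (0, 0, 2) = (2, 4, 4)
  T6 needs (1, 2, 2) <= (2, 4, 4) -> finishes; pool += (0, 0, 1) = (2, 4, 5)
  T3 needs (0, 0, 1) <= (2, 4, 5) -> finishes; pool += (3, 0, 1) = (5, 4, 6)


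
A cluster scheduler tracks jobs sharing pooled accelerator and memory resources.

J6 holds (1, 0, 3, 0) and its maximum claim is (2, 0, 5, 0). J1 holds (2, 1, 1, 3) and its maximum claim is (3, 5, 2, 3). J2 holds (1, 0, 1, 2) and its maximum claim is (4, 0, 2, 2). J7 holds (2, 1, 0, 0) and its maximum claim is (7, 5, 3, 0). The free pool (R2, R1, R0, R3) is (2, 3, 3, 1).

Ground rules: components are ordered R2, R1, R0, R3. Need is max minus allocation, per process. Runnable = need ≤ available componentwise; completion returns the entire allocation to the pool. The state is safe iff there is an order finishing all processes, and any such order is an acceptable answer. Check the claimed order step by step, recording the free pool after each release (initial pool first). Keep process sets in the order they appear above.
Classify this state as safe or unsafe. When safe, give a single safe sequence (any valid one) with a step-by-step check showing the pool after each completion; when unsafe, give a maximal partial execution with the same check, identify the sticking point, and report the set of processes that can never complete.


UNSAFE.
Key observation: no order helps: past J6, J2, the free pool tops out at (4, 3, 7, 3), below what each blocked process needs in R1.
The run J6, J2 cannot be extended any further. Walking it through:
  pool = (2, 3, 3, 1)
  run J6 (needs (1, 0, 2, 0), free (2, 3, 3, 1)); after release of (1, 0, 3, 0) the pool is (3, 3, 6, 1)
  run J2 (needs (3, 0, 1, 0), free (3, 3, 6, 1)); after release of (1, 0, 1, 2) the pool is (4, 3, 7, 3)
  blocked: J1 wants (1, 4, 1, 0), pool (4, 3, 7, 3) — not enough R1
  blocked: J7 wants (5, 4, 3, 0), pool (4, 3, 7, 3) — not enough R2 and R1
Permanently blocked: J1 and J7.


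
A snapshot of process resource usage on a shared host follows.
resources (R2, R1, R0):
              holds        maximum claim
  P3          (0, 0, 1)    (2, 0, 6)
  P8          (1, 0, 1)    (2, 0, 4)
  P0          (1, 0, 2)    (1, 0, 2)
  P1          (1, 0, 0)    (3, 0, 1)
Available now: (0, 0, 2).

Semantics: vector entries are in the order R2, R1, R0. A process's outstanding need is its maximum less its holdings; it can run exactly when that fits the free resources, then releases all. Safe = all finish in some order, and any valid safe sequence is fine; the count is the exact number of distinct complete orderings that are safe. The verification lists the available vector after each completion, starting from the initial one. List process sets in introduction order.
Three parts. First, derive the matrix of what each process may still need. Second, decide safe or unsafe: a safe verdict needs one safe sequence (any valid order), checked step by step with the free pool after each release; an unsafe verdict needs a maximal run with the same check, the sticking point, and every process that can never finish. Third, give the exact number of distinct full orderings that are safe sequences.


(1) Remaining need (order R2, R1, R0):
  P3: (2, 0, 5)
  P8: (1, 0, 3)
  P0: (0, 0, 0)
  P1: (2, 0, 1)
(2) SAFE, for example via the order P0, P8, P3, P1.
Key observation: P8 is the earliest step where a requested resource binds exactly: need (1, 0, 3), pool (1, 0, 4) at its turn.
Check, step by step:
  pool = (0, 0, 2)
  P0 needs (0, 0, 0) <= (0, 0, 2) -> finishes; pool += (1, 0, 2) = (1, 0, 4)
  P8 needs (1, 0, 3) <= (1, 0, 4) -> finishes; pool += (1, 0, 1) = (2, 0, 5)
  P3 needs (2, 0, 5) <= (2, 0, 5) -> finishes; pool += (0, 0, 1) = (2, 0, 6)
  P1 needs (2, 0, 1) <= (2, 0, 6) -> finishes; pool += (1, 0, 0) = (3, 0, 6)
(3) Precisely 2 of the possible complete orderings are safe sequences.


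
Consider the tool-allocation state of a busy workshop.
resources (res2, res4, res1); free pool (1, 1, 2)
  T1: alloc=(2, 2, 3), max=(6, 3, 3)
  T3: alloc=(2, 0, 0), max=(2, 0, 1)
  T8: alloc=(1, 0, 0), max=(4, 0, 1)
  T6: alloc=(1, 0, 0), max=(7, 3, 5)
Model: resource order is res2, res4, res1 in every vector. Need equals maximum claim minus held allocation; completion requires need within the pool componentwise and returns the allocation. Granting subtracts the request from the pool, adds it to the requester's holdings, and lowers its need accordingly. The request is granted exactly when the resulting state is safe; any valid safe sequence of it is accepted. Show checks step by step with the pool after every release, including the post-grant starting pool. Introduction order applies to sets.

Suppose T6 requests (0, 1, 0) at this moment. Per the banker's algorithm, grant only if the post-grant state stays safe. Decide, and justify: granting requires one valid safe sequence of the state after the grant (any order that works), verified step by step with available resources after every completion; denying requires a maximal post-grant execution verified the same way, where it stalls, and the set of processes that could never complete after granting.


DENY. Granting would leave the state unsafe.
Key observation: even finishing T3, T8 leaves just (4, 0, 2) free — too little res4 for any of the remaining processes.
After a pretend grant, a maximal execution: T3, T8 — then nothing else fits. Walking it through:
  pool = (1, 0, 2)
  run T3 (needs (0, 0, 1), free (1, 0, 2)); after release of (2, 0, 0) the pool is (3, 0, 2)
  run T8 (needs (3, 0, 1), free (3, 0, 2)); after release of (1, 0, 0) the pool is (4, 0, 2)
  T1 still needs (4, 1, 0) but only (4, 0, 2) is free — short on res4
  T6 still needs (6, 2, 5) but only (4, 0, 2) is free — short on res2, res4 and res1
Processes that could never finish after the grant: T1 and T6.


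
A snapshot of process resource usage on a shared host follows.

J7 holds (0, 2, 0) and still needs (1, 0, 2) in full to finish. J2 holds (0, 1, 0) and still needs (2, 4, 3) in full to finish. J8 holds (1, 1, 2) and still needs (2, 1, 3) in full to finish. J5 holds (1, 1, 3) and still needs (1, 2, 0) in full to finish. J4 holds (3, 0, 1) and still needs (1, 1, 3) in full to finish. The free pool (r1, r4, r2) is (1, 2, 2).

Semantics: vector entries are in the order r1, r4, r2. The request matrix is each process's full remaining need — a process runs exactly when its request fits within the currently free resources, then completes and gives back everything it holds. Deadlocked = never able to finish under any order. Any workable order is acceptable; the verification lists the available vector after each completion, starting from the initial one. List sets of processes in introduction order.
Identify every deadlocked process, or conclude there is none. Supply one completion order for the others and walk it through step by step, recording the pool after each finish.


Nothing here is deadlocked.
Key observation: no deadlock: J7 fits now, and the freed resources carry the rest through.
A valid finishing order for the others: J7, J5, J2, J8, J4. Check, step by step:
  pool = (1, 2, 2)
  J7: need (1, 0, 2) fits (1, 2, 2); releases (0, 2, 0), pool now (1, 4, 2)
  J5: need (1, 2, 0) fits (1, 4, 2); releases (1, 1, 3), pool now (2, 5, 5)
  J2: need (2, 4, 3) fits (2, 5, 5); releases (0, 1, 0), pool now (2, 6, 5)
  J8: need (2, 1, 3) fits (2, 6, 5); releases (1, 1, 2), pool now (3, 7, 7)
  J4: need (1, 1, 3) fits (3, 7, 7); releases (3, 0, 1), pool now (6, 7, 8)


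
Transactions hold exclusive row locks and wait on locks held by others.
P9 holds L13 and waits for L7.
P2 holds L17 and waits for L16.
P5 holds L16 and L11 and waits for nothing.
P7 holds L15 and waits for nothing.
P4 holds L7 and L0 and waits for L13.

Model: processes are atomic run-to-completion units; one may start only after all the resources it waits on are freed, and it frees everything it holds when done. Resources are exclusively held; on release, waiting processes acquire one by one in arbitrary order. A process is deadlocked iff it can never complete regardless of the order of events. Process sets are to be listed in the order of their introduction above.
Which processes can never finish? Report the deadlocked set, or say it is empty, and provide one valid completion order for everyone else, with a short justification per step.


The deadlocked set is P9 and P4.
Key observation: the knot is the closed ring of waits P9 -> P4 -> P9; no other process is dragged down with it.
One completion order for the rest: P5, P7, P2.
Walking it through:
  run P5 (it waits on nothing); releases L16 and L11
  run P7 (it waits on nothing); releases L15
  run P2 (all its waits — L16 — are resolved); releases L17
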